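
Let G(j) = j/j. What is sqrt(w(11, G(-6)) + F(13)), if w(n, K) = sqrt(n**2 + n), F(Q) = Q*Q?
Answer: sqrt(169 + 2*sqrt(33)) ≈ 13.435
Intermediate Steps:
F(Q) = Q**2
G(j) = 1
w(n, K) = sqrt(n + n**2)
sqrt(w(11, G(-6)) + F(13)) = sqrt(sqrt(11*(1 + 11)) + 13**2) = sqrt(sqrt(11*12) + 169) = sqrt(sqrt(132) + 169) = sqrt(2*sqrt(33) + 169) = sqrt(169 + 2*sqrt(33))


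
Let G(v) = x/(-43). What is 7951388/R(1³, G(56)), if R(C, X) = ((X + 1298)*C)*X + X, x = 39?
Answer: -7351058206/1088451 ≈ -6753.7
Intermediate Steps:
G(v) = -39/43 (G(v) = 39/(-43) = 39*(-1/43) = -39/43)
R(C, X) = X + C*X*(1298 + X) (R(C, X) = ((1298 + X)*C)*X + X = (C*(1298 + X))*X + X = C*X*(1298 + X) + X = X + C*X*(1298 + X))
7951388/R(1³, G(56)) = 7951388/((-39*(1 + 1298*1³ + 1³*(-39/43))/43)) = 7951388/((-39*(1 + 1298*1 + 1*(-39/43))/43)) = 7951388/((-39*(1 + 1298 - 39/43)/43)) = 7951388/((-39/43*55818/43)) = 7951388/(-2176902/1849) = 7951388*(-1849/2176902) = -7351058206/1088451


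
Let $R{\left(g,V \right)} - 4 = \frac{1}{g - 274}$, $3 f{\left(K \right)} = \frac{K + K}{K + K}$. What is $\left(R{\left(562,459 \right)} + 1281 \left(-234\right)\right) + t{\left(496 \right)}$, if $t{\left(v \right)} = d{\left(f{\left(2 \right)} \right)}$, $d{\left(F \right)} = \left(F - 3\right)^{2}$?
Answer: $- \frac{28775317}{96} \approx -2.9974 \cdot 10^{5}$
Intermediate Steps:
$f{\left(K \right)} = \frac{1}{3}$ ($f{\left(K \right)} = \frac{\left(K + K\right) \frac{1}{K + K}}{3} = \frac{2 K \frac{1}{2 K}}{3} = \frac{1}{3} \cdot 1 = \frac{1}{3}$)
$R{\left(g,V \right)} = 4 + \frac{1}{-274 + g}$ ($R{\left(g,V \right)} = 4 + \frac{1}{g - 274} = 4 + \frac{1}{-274 + g}$)
$d{\left(F \right)} = \left(-3 + F\right)^{2}$
$t{\left(v \right)} = \frac{64}{9}$ ($t{\left(v \right)} = \left(-3 + \frac{1}{3}\right)^{2} = \left(- \frac{8}{3}\right)^{2} = \frac{64}{9}$)
$\left(R{\left(562,459 \right)} + 1281 \left(-234\right)\right) + t{\left(496 \right)} = \left(\frac{-1095 + 4 \cdot 562}{-274 + 562} + 1281 \left(-234\right)\right) + \frac{64}{9} = \left(\frac{-1095 + 2248}{288} - 299754\right) + \frac{64}{9} = \left(\frac{1}{288} \cdot 1153 - 299754\right) + \frac{64}{9} = \left(\frac{1153}{288} - 299754\right) + \frac{64}{9} = - \frac{86327999}{288} + \frac{64}{9} = - \frac{28775317}{96}$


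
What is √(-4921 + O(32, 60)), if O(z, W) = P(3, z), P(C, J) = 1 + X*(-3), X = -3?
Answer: I*√4911 ≈ 70.078*I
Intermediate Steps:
P(C, J) = 10 (P(C, J) = 1 - 3*(-3) = 1 + 9 = 10)
O(z, W) = 10
√(-4921 + O(32, 60)) = √(-4921 + 10) = √(-4911) = I*√4911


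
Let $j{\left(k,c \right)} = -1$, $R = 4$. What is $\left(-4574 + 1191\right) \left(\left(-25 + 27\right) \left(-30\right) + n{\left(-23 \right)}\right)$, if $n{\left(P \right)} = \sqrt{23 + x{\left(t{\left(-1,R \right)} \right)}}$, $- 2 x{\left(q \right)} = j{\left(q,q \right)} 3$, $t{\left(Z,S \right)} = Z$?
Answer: $202980 - \frac{23681 \sqrt{2}}{2} \approx 1.8624 \cdot 10^{5}$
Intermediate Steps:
$x{\left(q \right)} = \frac{3}{2}$ ($x{\left(q \right)} = - \frac{\left(-1\right) 3}{2} = \left(- \frac{1}{2}\right) \left(-3\right) = \frac{3}{2}$)
$n{\left(P \right)} = \frac{7 \sqrt{2}}{2}$ ($n{\left(P \right)} = \sqrt{23 + \frac{3}{2}} = \sqrt{\frac{49}{2}} = \frac{7 \sqrt{2}}{2}$)
$\left(-4574 + 1191\right) \left(\left(-25 + 27\right) \left(-30\right) + n{\left(-23 \right)}\right) = \left(-4574 + 1191\right) \left(\left(-25 + 27\right) \left(-30\right) + \frac{7 \sqrt{2}}{2}\right) = - 3383 \left(2 \left(-30\right) + \frac{7 \sqrt{2}}{2}\right) = - 3383 \left(-60 + \frac{7 \sqrt{2}}{2}\right) = 202980 - \frac{23681 \sqrt{2}}{2}$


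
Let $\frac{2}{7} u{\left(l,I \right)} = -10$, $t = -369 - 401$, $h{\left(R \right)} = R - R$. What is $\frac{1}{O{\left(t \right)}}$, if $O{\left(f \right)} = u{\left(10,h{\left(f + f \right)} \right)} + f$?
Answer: $- \frac{1}{805} \approx -0.0012422$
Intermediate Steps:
$h{\left(R \right)} = 0$
$t = -770$
$u{\left(l,I \right)} = -35$ ($u{\left(l,I \right)} = \frac{7}{2} \left(-10\right) = -35$)
$O{\left(f \right)} = -35 + f$
$\frac{1}{O{\left(t \right)}} = \frac{1}{-35 - 770} = \frac{1}{-805} = - \frac{1}{805}$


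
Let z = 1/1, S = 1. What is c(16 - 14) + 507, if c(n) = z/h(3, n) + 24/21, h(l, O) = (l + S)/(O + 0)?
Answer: 7121/14 ≈ 508.64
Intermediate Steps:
h(l, O) = (1 + l)/O (h(l, O) = (l + 1)/(O + 0) = (1 + l)/O)
z = 1
c(n) = 8/7 + n/4 (c(n) = 1/((1 + 3)/n) + 24/21 = 1/(4/n) + 24*(1/21) = 1/(4/n) + 8/7 = 1*(n/4) + 8/7 = n/4 + 8/7 = 8/7 + n/4)
c(16 - 14) + 507 = (8/7 + (16 - 14)/4) + 507 = (8/7 + (¼)*2) + 507 = (8/7 + ½) + 507 = 23/14 + 507 = 7121/14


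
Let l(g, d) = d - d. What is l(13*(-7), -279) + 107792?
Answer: 107792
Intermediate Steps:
l(g, d) = 0
l(13*(-7), -279) + 107792 = 0 + 107792 = 107792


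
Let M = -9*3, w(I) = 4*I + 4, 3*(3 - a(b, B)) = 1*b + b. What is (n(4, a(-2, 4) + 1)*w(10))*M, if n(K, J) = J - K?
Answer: -1584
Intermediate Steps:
a(b, B) = 3 - 2*b/3 (a(b, B) = 3 - (1*b + b)/3 = 3 - (b + b)/3 = 3 - 2*b/3)
w(I) = 4 + 4*I
M = -27
(n(4, a(-2, 4) + 1)*w(10))*M = ((((3 - ⅔*(-2)) + 1) - 1*4)*(4 + 4*10))*(-27) = ((((3 + 4/3) + 1) - 4)*(4 + 40))*(-27) = (((13/3 + 1) - 4)*44)*(-27) = ((16/3 - 4)*44)*(-27) = ((4/3)*44)*(-27) = (176/3)*(-27) = -1584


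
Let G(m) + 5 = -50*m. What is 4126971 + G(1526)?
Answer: 4050666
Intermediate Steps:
G(m) = -5 - 50*m
4126971 + G(1526) = 4126971 + (-5 - 50*1526) = 4126971 + (-5 - 76300) = 4126971 - 76305 = 4050666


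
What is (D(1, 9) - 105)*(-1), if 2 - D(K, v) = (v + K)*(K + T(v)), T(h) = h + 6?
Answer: 263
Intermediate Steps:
T(h) = 6 + h
D(K, v) = 2 - (K + v)*(6 + K + v) (D(K, v) = 2 - (v + K)*(K + (6 + v)) = 2 - (K + v)*(6 + K + v))
(D(1, 9) - 105)*(-1) = ((2 - 1*1² - 1*1*9 - 1*1*(6 + 9) - 1*9*(6 + 9)) - 105)*(-1) = ((2 - 1*1 - 9 - 1*1*15 - 1*9*15) - 105)*(-1) = ((2 - 1 - 9 - 15 - 135) - 105)*(-1) = (-158 - 105)*(-1) = -263*(-1) = 263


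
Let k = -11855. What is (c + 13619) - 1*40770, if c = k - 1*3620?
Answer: -42626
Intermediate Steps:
c = -15475 (c = -11855 - 1*3620 = -11855 - 3620 = -15475)
(c + 13619) - 1*40770 = (-15475 + 13619) - 1*40770 = -1856 - 40770 = -42626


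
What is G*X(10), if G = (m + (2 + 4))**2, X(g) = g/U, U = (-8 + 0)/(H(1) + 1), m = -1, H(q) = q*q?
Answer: -125/2 ≈ -62.500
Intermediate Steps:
H(q) = q**2
U = -4 (U = (-8 + 0)/(1**2 + 1) = -8/(1 + 1) = -8/2 = -8*1/2 = -4)
X(g) = -g/4 (X(g) = g/(-4) = g*(-1/4) = -g/4)
G = 25 (G = (-1 + (2 + 4))**2 = (-1 + 6)**2 = 5**2 = 25)
G*X(10) = 25*(-1/4*10) = 25*(-5/2) = -125/2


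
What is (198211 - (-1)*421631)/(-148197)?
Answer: -206614/49399 ≈ -4.1826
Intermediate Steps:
(198211 - (-1)*421631)/(-148197) = (198211 - 1*(-421631))*(-1/148197) = (198211 + 421631)*(-1/148197) = 619842*(-1/148197) = -206614/49399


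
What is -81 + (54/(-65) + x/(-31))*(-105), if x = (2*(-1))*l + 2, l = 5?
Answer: -8409/403 ≈ -20.866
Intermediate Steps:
x = -8 (x = (2*(-1))*5 + 2 = -2*5 + 2 = -10 + 2 = -8)
-81 + (54/(-65) + x/(-31))*(-105) = -81 + (54/(-65) - 8/(-31))*(-105) = -81 + (54*(-1/65) - 8*(-1/31))*(-105) = -81 + (-54/65 + 8/31)*(-105) = -81 - 1154/2015*(-105) = -81 + 24234/403 = -8409/403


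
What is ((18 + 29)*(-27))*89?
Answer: -112941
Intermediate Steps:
((18 + 29)*(-27))*89 = (47*(-27))*89 = -1269*89 = -112941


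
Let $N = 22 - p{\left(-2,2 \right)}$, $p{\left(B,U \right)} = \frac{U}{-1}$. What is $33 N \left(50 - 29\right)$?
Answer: $16632$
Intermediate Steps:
$p{\left(B,U \right)} = - U$ ($p{\left(B,U \right)} = U \left(-1\right) = - U$)
$N = 24$ ($N = 22 - \left(-1\right) 2 = 22 - -2 = 22 + 2 = 24$)
$33 N \left(50 - 29\right) = 33 \cdot 24 \left(50 - 29\right) = 792 \left(50 - 29\right) = 792 \cdot 21 = 16632$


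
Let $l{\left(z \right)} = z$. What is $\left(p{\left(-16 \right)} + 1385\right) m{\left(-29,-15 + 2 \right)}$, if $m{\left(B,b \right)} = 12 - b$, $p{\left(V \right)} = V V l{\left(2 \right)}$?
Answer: $47425$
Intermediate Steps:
$p{\left(V \right)} = 2 V^{2}$ ($p{\left(V \right)} = V V 2 = V^{2} \cdot 2 = 2 V^{2}$)
$\left(p{\left(-16 \right)} + 1385\right) m{\left(-29,-15 + 2 \right)} = \left(2 \left(-16\right)^{2} + 1385\right) \left(12 - \left(-15 + 2\right)\right) = \left(2 \cdot 256 + 1385\right) \left(12 - -13\right) = \left(512 + 1385\right) \left(12 + 13\right) = 1897 \cdot 25 = 47425$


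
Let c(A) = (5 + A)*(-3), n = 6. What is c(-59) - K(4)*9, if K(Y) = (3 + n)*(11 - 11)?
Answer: 162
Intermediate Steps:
K(Y) = 0 (K(Y) = (3 + 6)*(11 - 11) = 9*0 = 0)
c(A) = -15 - 3*A
c(-59) - K(4)*9 = (-15 - 3*(-59)) - 0*9 = (-15 + 177) - 1*0 = 162 + 0 = 162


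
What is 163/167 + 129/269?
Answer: 65390/44923 ≈ 1.4556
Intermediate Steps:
163/167 + 129/269 = 65390/44923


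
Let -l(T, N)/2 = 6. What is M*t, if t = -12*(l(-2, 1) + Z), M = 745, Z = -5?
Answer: 151980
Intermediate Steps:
l(T, N) = -12 (l(T, N) = -2*6 = -12)
t = 204 (t = -12*(-12 - 5) = -12*(-17) = 204)
M*t = 745*204 = 151980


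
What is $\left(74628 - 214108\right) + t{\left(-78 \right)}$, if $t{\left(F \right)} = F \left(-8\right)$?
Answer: $-138856$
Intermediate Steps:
$t{\left(F \right)} = - 8 F$
$\left(74628 - 214108\right) + t{\left(-78 \right)} = \left(74628 - 214108\right) - -624 = -139480 + 624 = -138856$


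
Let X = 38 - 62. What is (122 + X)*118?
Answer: 11564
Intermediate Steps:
X = -24
(122 + X)*118 = (122 - 24)*118 = 98*118 = 11564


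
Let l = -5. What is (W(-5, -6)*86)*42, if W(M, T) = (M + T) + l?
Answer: -57792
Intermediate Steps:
W(M, T) = -5 + M + T (W(M, T) = (M + T) - 5 = -5 + M + T)
(W(-5, -6)*86)*42 = ((-5 - 5 - 6)*86)*42 = -16*86*42 = -1376*42 = -57792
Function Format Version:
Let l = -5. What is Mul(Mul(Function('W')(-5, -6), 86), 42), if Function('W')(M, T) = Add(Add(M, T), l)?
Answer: -57792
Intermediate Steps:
Function('W')(M, T) = Add(-5, M, T) (Function('W')(M, T) = Add(Add(M, T), -5) = Add(-5, M, T))
Mul(Mul(Function('W')(-5, -6), 86), 42) = Mul(Mul(Add(-5, -5, -6), 86), 42) = Mul(Mul(-16, 86), 42) = Mul(-1376, 42) = -57792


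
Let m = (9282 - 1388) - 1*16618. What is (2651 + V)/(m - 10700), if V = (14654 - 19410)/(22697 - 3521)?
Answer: -12707705/93118656 ≈ -0.13647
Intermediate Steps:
V = -1189/4794 (V = -4756/19176 = -4756*1/19176 = -1189/4794 ≈ -0.24802)
m = -8724 (m = 7894 - 16618 = -8724)
(2651 + V)/(m - 10700) = (2651 - 1189/4794)/(-8724 - 10700) = (12707705/4794)/(-19424) = (12707705/4794)*(-1/19424) = -12707705/93118656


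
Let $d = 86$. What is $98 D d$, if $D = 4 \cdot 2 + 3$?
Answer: $92708$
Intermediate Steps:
$D = 11$ ($D = 8 + 3 = 11$)
$98 D d = 98 \cdot 11 \cdot 86 = 1078 \cdot 86 = 92708$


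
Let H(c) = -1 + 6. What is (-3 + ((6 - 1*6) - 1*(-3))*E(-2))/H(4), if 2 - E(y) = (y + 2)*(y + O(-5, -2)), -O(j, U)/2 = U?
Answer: ⅗ ≈ 0.60000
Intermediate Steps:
O(j, U) = -2*U
E(y) = 2 - (2 + y)*(4 + y) (E(y) = 2 - (y + 2)*(y - 2*(-2)) = 2 - (2 + y)*(y + 4) = 2 - (2 + y)*(4 + y))
H(c) = 5
(-3 + ((6 - 1*6) - 1*(-3))*E(-2))/H(4) = (-3 + ((6 - 1*6) - 1*(-3))*(-6 - 1*(-2)² - 6*(-2)))/5 = (-3 + ((6 - 6) + 3)*(-6 - 1*4 + 12))/5 = (-3 + (0 + 3)*(-6 - 4 + 12))/5 = (-3 + 3*2)/5 = (-3 + 6)/5 = (⅕)*3 = ⅗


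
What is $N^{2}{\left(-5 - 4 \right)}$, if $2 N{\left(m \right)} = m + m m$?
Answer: $1296$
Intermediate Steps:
$N{\left(m \right)} = \frac{m}{2} + \frac{m^{2}}{2}$ ($N{\left(m \right)} = \frac{m + m m}{2} = \frac{m + m^{2}}{2} = \frac{m}{2} + \frac{m^{2}}{2}$)
$N^{2}{\left(-5 - 4 \right)} = \left(\frac{\left(-5 - 4\right) \left(1 - 9\right)}{2}\right)^{2} = \left(\frac{1}{2} \left(-9\right) \left(1 - 9\right)\right)^{2} = \left(\frac{1}{2} \left(-9\right) \left(-8\right)\right)^{2} = 36^{2} = 1296$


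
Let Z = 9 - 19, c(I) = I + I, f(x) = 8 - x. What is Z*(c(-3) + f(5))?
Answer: 30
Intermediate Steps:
c(I) = 2*I
Z = -10
Z*(c(-3) + f(5)) = -10*(2*(-3) + (8 - 1*5)) = -10*(-6 + (8 - 5)) = -10*(-6 + 3) = -10*(-3) = 30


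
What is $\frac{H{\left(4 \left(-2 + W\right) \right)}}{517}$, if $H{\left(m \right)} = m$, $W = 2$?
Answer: $0$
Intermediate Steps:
$\frac{H{\left(4 \left(-2 + W\right) \right)}}{517} = \frac{4 \left(-2 + 2\right)}{517} = 4 \cdot 0 \cdot \frac{1}{517} = 0 \cdot \frac{1}{517} = 0$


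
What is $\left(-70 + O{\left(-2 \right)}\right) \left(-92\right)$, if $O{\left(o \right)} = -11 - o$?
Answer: $7268$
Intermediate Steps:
$\left(-70 + O{\left(-2 \right)}\right) \left(-92\right) = \left(-70 - 9\right) \left(-92\right) = \left(-79\right) \left(-92\right) = 7268$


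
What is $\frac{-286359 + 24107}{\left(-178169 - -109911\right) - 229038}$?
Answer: $\frac{65563}{74324} \approx 0.88212$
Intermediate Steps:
$\frac{-286359 + 24107}{\left(-178169 - -109911\right) - 229038} = - \frac{262252}{\left(-178169 + 109911\right) - 229038} = - \frac{262252}{-68258 - 229038} = - \frac{262252}{-297296} = \left(-262252\right) \left(- \frac{1}{297296}\right) = \frac{65563}{74324}$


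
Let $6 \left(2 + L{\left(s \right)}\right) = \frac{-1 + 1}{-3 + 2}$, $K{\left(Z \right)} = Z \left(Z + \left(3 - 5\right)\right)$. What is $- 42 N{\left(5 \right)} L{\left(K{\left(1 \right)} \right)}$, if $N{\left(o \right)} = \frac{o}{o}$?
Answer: $84$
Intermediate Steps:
$K{\left(Z \right)} = Z \left(-2 + Z\right)$ ($K{\left(Z \right)} = Z \left(Z + \left(3 - 5\right)\right) = Z \left(Z - 2\right) = Z \left(-2 + Z\right)$)
$L{\left(s \right)} = -2$ ($L{\left(s \right)} = -2 + \frac{\left(-1 + 1\right) \frac{1}{-3 + 2}}{6} = -2 + \frac{0 \frac{1}{-1}}{6} = -2 + \frac{0 \left(-1\right)}{6} = -2 + \frac{1}{6} \cdot 0 = -2 + 0 = -2$)
$N{\left(o \right)} = 1$
$- 42 N{\left(5 \right)} L{\left(K{\left(1 \right)} \right)} = \left(-42\right) 1 \left(-2\right) = \left(-42\right) \left(-2\right) = 84$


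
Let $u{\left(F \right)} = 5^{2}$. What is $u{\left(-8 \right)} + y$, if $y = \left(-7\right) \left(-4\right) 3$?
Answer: $109$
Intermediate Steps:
$y = 84$ ($y = 28 \cdot 3 = 84$)
$u{\left(F \right)} = 25$
$u{\left(-8 \right)} + y = 25 + 84 = 109$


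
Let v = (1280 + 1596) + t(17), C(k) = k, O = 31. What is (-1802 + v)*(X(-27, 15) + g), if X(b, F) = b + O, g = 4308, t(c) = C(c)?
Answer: 4704392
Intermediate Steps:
t(c) = c
X(b, F) = 31 + b (X(b, F) = b + 31 = 31 + b)
v = 2893 (v = (1280 + 1596) + 17 = 2876 + 17 = 2893)
(-1802 + v)*(X(-27, 15) + g) = (-1802 + 2893)*((31 - 27) + 4308) = 1091*(4 + 4308) = 1091*4312 = 4704392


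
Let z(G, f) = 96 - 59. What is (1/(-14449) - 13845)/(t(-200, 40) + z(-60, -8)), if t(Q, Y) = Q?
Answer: 200046406/2355187 ≈ 84.939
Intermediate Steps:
z(G, f) = 37
(1/(-14449) - 13845)/(t(-200, 40) + z(-60, -8)) = (1/(-14449) - 13845)/(-200 + 37) = (-1/14449 - 13845)/(-163) = -200046406/14449*(-1/163) = 200046406/2355187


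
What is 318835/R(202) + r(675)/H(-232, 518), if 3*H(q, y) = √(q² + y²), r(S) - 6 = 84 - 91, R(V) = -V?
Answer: -318835/202 - 3*√80537/161074 ≈ -1578.4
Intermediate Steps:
r(S) = -1 (r(S) = 6 + (84 - 91) = 6 - 7 = -1)
H(q, y) = √(q² + y²)/3
318835/R(202) + r(675)/H(-232, 518) = 318835/((-1*202)) - 1/(√((-232)² + 518²)/3) = 318835/(-202) - 1/(√(53824 + 268324)/3) = 318835*(-1/202) - 1/(√322148/3) = -318835/202 - 1/((2*√80537)/3) = -318835/202 - 1/(2*√80537/3) = -318835/202 - 3*√80537/161074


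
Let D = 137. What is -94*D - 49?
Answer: -12927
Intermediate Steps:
-94*D - 49 = -94*137 - 49 = -12878 - 49 = -12927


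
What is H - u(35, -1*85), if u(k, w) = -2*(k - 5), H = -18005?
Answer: -17945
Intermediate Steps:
u(k, w) = 10 - 2*k (u(k, w) = -2*(-5 + k) = 10 - 2*k)
H - u(35, -1*85) = -18005 - (10 - 2*35) = -18005 - (10 - 70) = -18005 - 1*(-60) = -18005 + 60 = -17945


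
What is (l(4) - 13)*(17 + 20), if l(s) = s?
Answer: -333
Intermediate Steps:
(l(4) - 13)*(17 + 20) = (4 - 13)*(17 + 20) = -9*37 = -333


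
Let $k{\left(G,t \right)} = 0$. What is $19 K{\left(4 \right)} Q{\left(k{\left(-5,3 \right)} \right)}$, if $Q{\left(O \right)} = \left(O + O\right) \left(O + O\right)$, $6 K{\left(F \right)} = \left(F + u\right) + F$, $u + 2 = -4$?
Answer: $0$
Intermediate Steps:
$u = -6$ ($u = -2 - 4 = -6$)
$K{\left(F \right)} = -1 + \frac{F}{3}$ ($K{\left(F \right)} = \frac{\left(F - 6\right) + F}{6} = \frac{\left(-6 + F\right) + F}{6} = \frac{-6 + 2 F}{6} = -1 + \frac{F}{3}$)
$Q{\left(O \right)} = 4 O^{2}$ ($Q{\left(O \right)} = 2 O 2 O = 4 O^{2}$)
$19 K{\left(4 \right)} Q{\left(k{\left(-5,3 \right)} \right)} = 19 \left(-1 + \frac{1}{3} \cdot 4\right) 4 \cdot 0^{2} = 19 \left(-1 + \frac{4}{3}\right) 4 \cdot 0 = 19 \cdot \frac{1}{3} \cdot 0 = \frac{19}{3} \cdot 0 = 0$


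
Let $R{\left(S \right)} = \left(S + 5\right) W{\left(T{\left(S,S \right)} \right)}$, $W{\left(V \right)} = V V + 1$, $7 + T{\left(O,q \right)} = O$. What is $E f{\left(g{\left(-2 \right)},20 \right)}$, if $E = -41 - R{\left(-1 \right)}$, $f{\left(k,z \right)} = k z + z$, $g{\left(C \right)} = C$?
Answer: $6020$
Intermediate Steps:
$T{\left(O,q \right)} = -7 + O$
$W{\left(V \right)} = 1 + V^{2}$ ($W{\left(V \right)} = V^{2} + 1 = 1 + V^{2}$)
$R{\left(S \right)} = \left(1 + \left(-7 + S\right)^{2}\right) \left(5 + S\right)$ ($R{\left(S \right)} = \left(S + 5\right) \left(1 + \left(-7 + S\right)^{2}\right) = \left(5 + S\right) \left(1 + \left(-7 + S\right)^{2}\right) = \left(1 + \left(-7 + S\right)^{2}\right) \left(5 + S\right)$)
$f{\left(k,z \right)} = z + k z$
$E = -301$ ($E = -41 - \left(1 + \left(-7 - 1\right)^{2}\right) \left(5 - 1\right) = -41 - \left(1 + \left(-8\right)^{2}\right) 4 = -41 - \left(1 + 64\right) 4 = -41 - 65 \cdot 4 = -41 - 260 = -301$)
$E f{\left(g{\left(-2 \right)},20 \right)} = - 301 \cdot 20 \left(1 - 2\right) = - 301 \cdot 20 \left(-1\right) = \left(-301\right) \left(-20\right) = 6020$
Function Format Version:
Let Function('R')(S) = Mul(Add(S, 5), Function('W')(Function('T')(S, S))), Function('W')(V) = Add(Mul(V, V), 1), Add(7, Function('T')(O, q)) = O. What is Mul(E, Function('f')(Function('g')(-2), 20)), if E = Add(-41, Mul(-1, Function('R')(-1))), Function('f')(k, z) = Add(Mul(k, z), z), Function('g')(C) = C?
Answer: 6020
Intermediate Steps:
Function('T')(O, q) = Add(-7, O)
Function('W')(V) = Add(1, Pow(V, 2)) (Function('W')(V) = Add(Pow(V, 2), 1) = Add(1, Pow(V, 2)))
Function('R')(S) = Mul(Add(1, Pow(Add(-7, S), 2)), Add(5, S)) (Function('R')(S) = Mul(Add(S, 5), Add(1, Pow(Add(-7, S), 2))) = Mul(Add(5, S), Add(1, Pow(Add(-7, S), 2))) = Mul(Add(1, Pow(Add(-7, S), 2)), Add(5, S)))
Function('f')(k, z) = Add(z, Mul(k, z))
E = -301 (E = Add(-41, Mul(-1, Mul(Add(1, Pow(Add(-7, -1), 2)), Add(5, -1)))) = Add(-41, Mul(-1, Mul(Add(1, Pow(-8, 2)), 4))) = Add(-41, Mul(-1, Mul(Add(1, 64), 4))) = Add(-41, Mul(-1, Mul(65, 4))) = Add(-41, Mul(-1, 260)) = Add(-41, -260) = -301)
Mul(E, Function('f')(Function('g')(-2), 20)) = Mul(-301, Mul(20, Add(1, -2))) = Mul(-301, Mul(20, -1)) = Mul(-301, -20) = 6020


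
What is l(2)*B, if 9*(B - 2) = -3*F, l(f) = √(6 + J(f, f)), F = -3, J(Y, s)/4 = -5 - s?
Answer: 3*I*√22 ≈ 14.071*I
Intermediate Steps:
J(Y, s) = -20 - 4*s (J(Y, s) = 4*(-5 - s) = -20 - 4*s)
l(f) = √(-14 - 4*f) (l(f) = √(6 + (-20 - 4*f)) = √(-14 - 4*f))
B = 3 (B = 2 + (-3*(-3))/9 = 2 + (⅑)*9 = 2 + 1 = 3)
l(2)*B = √(-14 - 4*2)*3 = √(-14 - 8)*3 = √(-22)*3 = (I*√22)*3 = 3*I*√22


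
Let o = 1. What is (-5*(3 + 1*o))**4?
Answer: 160000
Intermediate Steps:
(-5*(3 + 1*o))**4 = (-5*(3 + 1*1))**4 = (-5*(3 + 1))**4 = (-5*4)**4 = (-20)**4 = 160000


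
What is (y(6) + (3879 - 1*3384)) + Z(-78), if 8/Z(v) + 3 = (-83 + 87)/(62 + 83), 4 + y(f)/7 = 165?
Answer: 697922/431 ≈ 1619.3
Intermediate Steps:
y(f) = 1127 (y(f) = -28 + 7*165 = -28 + 1155 = 1127)
Z(v) = -1160/431 (Z(v) = 8/(-3 + (-83 + 87)/(62 + 83)) = 8/(-3 + 4/145) = 8/(-431/145) = 8*(-145/431) = -1160/431)
(y(6) + (3879 - 1*3384)) + Z(-78) = (1127 + (3879 - 1*3384)) - 1160/431 = (1127 + (3879 - 3384)) - 1160/431 = (1127 + 495) - 1160/431 = 1622 - 1160/431 = 697922/431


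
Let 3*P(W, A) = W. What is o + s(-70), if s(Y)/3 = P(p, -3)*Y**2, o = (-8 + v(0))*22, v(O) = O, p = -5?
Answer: -24676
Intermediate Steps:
P(W, A) = W/3
o = -176 (o = (-8 + 0)*22 = -8*22 = -176)
s(Y) = -5*Y**2 (s(Y) = 3*(((1/3)*(-5))*Y**2) = 3*(-5*Y**2/3) = -5*Y**2)
o + s(-70) = -176 - 5*(-70)**2 = -176 - 5*4900 = -176 - 24500 = -24676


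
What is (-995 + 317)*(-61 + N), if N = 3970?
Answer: -2650302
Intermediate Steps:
(-995 + 317)*(-61 + N) = (-995 + 317)*(-61 + 3970) = -678*3909 = -2650302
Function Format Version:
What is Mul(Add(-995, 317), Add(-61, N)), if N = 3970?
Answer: -2650302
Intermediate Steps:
Mul(Add(-995, 317), Add(-61, N)) = Mul(Add(-995, 317), Add(-61, 3970)) = Mul(-678, 3909) = -2650302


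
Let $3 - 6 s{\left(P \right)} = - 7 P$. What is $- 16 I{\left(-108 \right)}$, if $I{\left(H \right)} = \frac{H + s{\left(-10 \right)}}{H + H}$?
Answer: $- \frac{715}{81} \approx -8.8272$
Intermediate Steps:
$s{\left(P \right)} = \frac{1}{2} + \frac{7 P}{6}$ ($s{\left(P \right)} = \frac{1}{2} - \frac{\left(-7\right) P}{6} = \frac{1}{2} + \frac{7 P}{6}$)
$I{\left(H \right)} = \frac{- \frac{67}{6} + H}{2 H}$ ($I{\left(H \right)} = \frac{H + \left(\frac{1}{2} + \frac{7}{6} \left(-10\right)\right)}{H + H} = \frac{H + \left(\frac{1}{2} - \frac{35}{3}\right)}{2 H} = \left(H - \frac{67}{6}\right) \frac{1}{2 H} = \left(- \frac{67}{6} + H\right) \frac{1}{2 H} = \frac{- \frac{67}{6} + H}{2 H}$)
$- 16 I{\left(-108 \right)} = - 16 \frac{-67 + 6 \left(-108\right)}{12 \left(-108\right)} = - 16 \cdot \frac{1}{12} \left(- \frac{1}{108}\right) \left(-67 - 648\right) = - 16 \cdot \frac{1}{12} \left(- \frac{1}{108}\right) \left(-715\right) = \left(-16\right) \frac{715}{1296} = - \frac{715}{81}$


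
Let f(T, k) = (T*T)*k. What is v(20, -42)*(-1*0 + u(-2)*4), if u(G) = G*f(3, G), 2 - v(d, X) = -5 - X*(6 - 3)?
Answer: -17136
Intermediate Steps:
f(T, k) = k*T² (f(T, k) = T²*k = k*T²)
v(d, X) = 7 + 3*X (v(d, X) = 2 - (-5 - X*(6 - 3)) = 2 - (-5 - X*3) = 2 - (-5 - 3*X) = 2 + (5 + 3*X) = 7 + 3*X)
u(G) = 9*G² (u(G) = G*(G*3²) = G*(G*9) = G*(9*G) = 9*G²)
v(20, -42)*(-1*0 + u(-2)*4) = (7 + 3*(-42))*(-1*0 + (9*(-2)²)*4) = (7 - 126)*(0 + (9*4)*4) = -119*(0 + 36*4) = -119*(0 + 144) = -119*144 = -17136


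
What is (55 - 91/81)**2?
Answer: 19044496/6561 ≈ 2902.7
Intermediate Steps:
(55 - 91/81)**2 = (4364/81)**2 = 19044496/6561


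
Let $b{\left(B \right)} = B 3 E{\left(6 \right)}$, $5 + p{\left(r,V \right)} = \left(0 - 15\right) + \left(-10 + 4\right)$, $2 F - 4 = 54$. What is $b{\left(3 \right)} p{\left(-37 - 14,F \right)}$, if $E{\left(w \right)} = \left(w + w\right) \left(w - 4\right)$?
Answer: $-5616$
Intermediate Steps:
$F = 29$ ($F = 2 + \frac{1}{2} \cdot 54 = 2 + 27 = 29$)
$E{\left(w \right)} = 2 w \left(-4 + w\right)$
$p{\left(r,V \right)} = -26$ ($p{\left(r,V \right)} = -5 + \left(\left(0 - 15\right) + \left(-10 + 4\right)\right) = -5 - 21 = -26$)
$b{\left(B \right)} = 72 B$ ($b{\left(B \right)} = B 3 \cdot 2 \cdot 6 \left(-4 + 6\right) = 3 B 2 \cdot 6 \cdot 2 = 3 B 24 = 72 B$)
$b{\left(3 \right)} p{\left(-37 - 14,F \right)} = 72 \cdot 3 \left(-26\right) = 216 \left(-26\right) = -5616$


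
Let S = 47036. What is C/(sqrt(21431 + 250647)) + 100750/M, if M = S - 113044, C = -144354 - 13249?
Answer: -50375/33004 - 157603*sqrt(272078)/272078 ≈ -303.67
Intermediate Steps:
C = -157603
M = -66008 (M = 47036 - 113044 = -66008)
C/(sqrt(21431 + 250647)) + 100750/M = -157603/sqrt(21431 + 250647) + 100750/(-66008) = -157603*sqrt(272078)/272078 + 100750*(-1/66008) = -157603*sqrt(272078)/272078 - 50375/33004 = -50375/33004 - 157603*sqrt(272078)/272078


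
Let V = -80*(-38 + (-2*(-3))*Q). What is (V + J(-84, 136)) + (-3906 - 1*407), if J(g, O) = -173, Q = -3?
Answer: -6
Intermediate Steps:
V = 4480 (V = -80*(-38 - 2*(-3)*(-3)) = -80*(-38 + 6*(-3)) = -80*(-38 - 18) = -80*(-56) = 4480)
(V + J(-84, 136)) + (-3906 - 1*407) = (4480 - 173) + (-3906 - 1*407) = 4307 + (-3906 - 407) = 4307 - 4313 = -6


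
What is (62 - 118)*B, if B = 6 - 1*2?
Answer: -224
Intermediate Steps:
B = 4 (B = 6 - 2 = 4)
(62 - 118)*B = (62 - 118)*4 = -56*4 = -224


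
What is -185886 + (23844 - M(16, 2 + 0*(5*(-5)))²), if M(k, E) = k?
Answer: -162298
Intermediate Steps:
-185886 + (23844 - M(16, 2 + 0*(5*(-5)))²) = -185886 + (23844 - 1*16²) = -185886 + (23844 - 1*256) = -185886 + (23844 - 256) = -185886 + 23588 = -162298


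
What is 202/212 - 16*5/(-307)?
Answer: 39487/32542 ≈ 1.2134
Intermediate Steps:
202/212 - 16*5/(-307) = 202*(1/212) - 80*(-1/307) = 101/106 + 80/307 = 39487/32542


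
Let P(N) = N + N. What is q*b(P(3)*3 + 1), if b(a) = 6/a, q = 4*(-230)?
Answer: -5520/19 ≈ -290.53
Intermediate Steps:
P(N) = 2*N
q = -920
q*b(P(3)*3 + 1) = -5520/((2*3)*3 + 1) = -5520/(6*3 + 1) = -5520/(18 + 1) = -5520/19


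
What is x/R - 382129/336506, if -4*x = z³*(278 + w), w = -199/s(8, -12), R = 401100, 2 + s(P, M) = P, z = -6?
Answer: -24803832679/22495426100 ≈ -1.1026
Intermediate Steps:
s(P, M) = -2 + P
w = -199/6 (w = -199/(-2 + 8) = -199/6 ≈ -33.167)
x = 13221 (x = -(-6)³*(278 - 199/6)/4 = -(-54)*1469/6 = -¼*(-52884) = 13221)
x/R - 382129/336506 = 13221/401100 - 382129/336506 = 13221*(1/401100) - 382129*1/336506 = 4407/133700 - 382129/336506 = -24803832679/22495426100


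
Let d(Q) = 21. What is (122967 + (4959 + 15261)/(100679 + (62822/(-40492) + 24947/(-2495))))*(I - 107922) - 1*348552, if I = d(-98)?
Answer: -67472222275237440303837/5085092402423 ≈ -1.3269e+10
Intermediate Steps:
I = 21
(122967 + (4959 + 15261)/(100679 + (62822/(-40492) + 24947/(-2495))))*(I - 107922) - 1*348552 = (122967 + (4959 + 15261)/(100679 + (62822/(-40492) + 24947/(-2495))))*(21 - 107922) - 1*348552 = (122967 + 20220/(100679 + (62822*(-1/40492) + 24947*(-1/2495))))*(-107901) - 348552 = (122967 + 20220/(100679 + (-31411/20246 - 24947/2495)))*(-107901) - 348552 = (122967 + 20220/(100679 - 583447407/50513770))*(-107901) - 348552 = (122967 + 20220/(5085092402423/50513770))*(-107901) - 348552 = (122967 + 20220*(50513770/5085092402423))*(-107901) - 348552 = (122967 + 1021388429400/5085092402423)*(-107901) - 348552 = (625299578837178441/5085092402423)*(-107901) - 348552 = -67470449856110390962341/5085092402423 - 348552 = -67472222275237440303837/5085092402423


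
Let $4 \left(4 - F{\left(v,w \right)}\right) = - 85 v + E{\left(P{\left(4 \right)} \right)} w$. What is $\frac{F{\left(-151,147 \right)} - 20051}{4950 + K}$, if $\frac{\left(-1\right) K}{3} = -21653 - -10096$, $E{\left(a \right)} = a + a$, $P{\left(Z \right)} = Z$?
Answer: $- \frac{94199}{158484} \approx -0.59438$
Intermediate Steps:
$E{\left(a \right)} = 2 a$
$K = 34671$ ($K = - 3 \left(-21653 - -10096\right) = - 3 \left(-21653 + 10096\right) = \left(-3\right) \left(-11557\right) = 34671$)
$F{\left(v,w \right)} = 4 - 2 w + \frac{85 v}{4}$ ($F{\left(v,w \right)} = 4 - \frac{- 85 v + 2 \cdot 4 w}{4} = 4 - \frac{- 85 v + 8 w}{4} = 4 + \left(- 2 w + \frac{85 v}{4}\right) = 4 - 2 w + \frac{85 v}{4}$)
$\frac{F{\left(-151,147 \right)} - 20051}{4950 + K} = \frac{\left(4 - 294 + \frac{85}{4} \left(-151\right)\right) - 20051}{4950 + 34671} = \frac{\left(4 - 294 - \frac{12835}{4}\right) - 20051}{39621} = \left(- \frac{13995}{4} - 20051\right) \frac{1}{39621} = \left(- \frac{94199}{4}\right) \frac{1}{39621} = - \frac{94199}{158484}$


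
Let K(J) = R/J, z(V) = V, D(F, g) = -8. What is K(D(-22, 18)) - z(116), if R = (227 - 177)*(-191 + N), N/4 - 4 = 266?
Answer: -22689/4 ≈ -5672.3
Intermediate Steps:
N = 1080 (N = 16 + 4*266 = 16 + 1064 = 1080)
R = 44450 (R = (227 - 177)*(-191 + 1080) = 50*889 = 44450)
K(J) = 44450/J
K(D(-22, 18)) - z(116) = 44450/(-8) - 1*116 = 44450*(-1/8) - 116 = -22225/4 - 116 = -22689/4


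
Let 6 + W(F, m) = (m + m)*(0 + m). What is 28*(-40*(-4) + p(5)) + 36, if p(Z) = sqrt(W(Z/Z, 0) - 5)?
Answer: 4516 + 28*I*sqrt(11) ≈ 4516.0 + 92.865*I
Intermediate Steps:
W(F, m) = -6 + 2*m**2 (W(F, m) = -6 + (m + m)*(0 + m) = -6 + (2*m)*m = -6 + 2*m**2)
p(Z) = I*sqrt(11) (p(Z) = sqrt((-6 + 2*0**2) - 5) = sqrt((-6 + 2*0) - 5) = sqrt((-6 + 0) - 5) = sqrt(-6 - 5) = sqrt(-11) = I*sqrt(11))
28*(-40*(-4) + p(5)) + 36 = 28*(-40*(-4) + I*sqrt(11)) + 36 = 28*(-8*(-20) + I*sqrt(11)) + 36 = 28*(160 + I*sqrt(11)) + 36 = (4480 + 28*I*sqrt(11)) + 36 = 4516 + 28*I*sqrt(11)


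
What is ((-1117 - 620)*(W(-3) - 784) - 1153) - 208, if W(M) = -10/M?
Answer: 1354657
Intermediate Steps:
((-1117 - 620)*(W(-3) - 784) - 1153) - 208 = ((-1117 - 620)*(-10/(-3) - 784) - 1153) - 208 = (-1737*(-10*(-⅓) - 784) - 1153) - 208 = (-1737*(10/3 - 784) - 1153) - 208 = (-1737*(-2342/3) - 1153) - 208 = (1356018 - 1153) - 208 = 1354865 - 208 = 1354657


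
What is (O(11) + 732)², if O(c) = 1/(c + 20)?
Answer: 514972249/961 ≈ 5.3587e+5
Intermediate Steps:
O(c) = 1/(20 + c)
(O(11) + 732)² = (1/(20 + 11) + 732)² = (1/31 + 732)² = (22693/31)² = 514972249/961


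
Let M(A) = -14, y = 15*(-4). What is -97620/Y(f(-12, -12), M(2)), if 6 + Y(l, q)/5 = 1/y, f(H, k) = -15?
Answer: 1171440/361 ≈ 3245.0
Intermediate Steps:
y = -60
Y(l, q) = -361/12 (Y(l, q) = -30 + 5/(-60) = -30 + 5*(-1/60) = -30 - 1/12 = -361/12)
-97620/Y(f(-12, -12), M(2)) = -97620/(-361/12) = -97620*(-12/361) = 1171440/361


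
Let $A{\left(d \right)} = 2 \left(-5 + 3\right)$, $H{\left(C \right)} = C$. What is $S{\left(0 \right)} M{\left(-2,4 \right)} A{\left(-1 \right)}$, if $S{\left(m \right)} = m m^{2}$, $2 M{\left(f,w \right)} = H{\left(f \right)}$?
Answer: $0$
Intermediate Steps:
$M{\left(f,w \right)} = \frac{f}{2}$
$S{\left(m \right)} = m^{3}$
$A{\left(d \right)} = -4$ ($A{\left(d \right)} = 2 \left(-2\right) = -4$)
$S{\left(0 \right)} M{\left(-2,4 \right)} A{\left(-1 \right)} = 0^{3} \cdot \frac{1}{2} \left(-2\right) \left(-4\right) = 0 \left(-1\right) \left(-4\right) = 0 \left(-4\right) = 0$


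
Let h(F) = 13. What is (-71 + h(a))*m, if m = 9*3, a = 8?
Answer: -1566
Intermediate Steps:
m = 27
(-71 + h(a))*m = (-71 + 13)*27 = -58*27 = -1566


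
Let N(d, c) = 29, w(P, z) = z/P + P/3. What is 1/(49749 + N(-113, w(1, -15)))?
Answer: 1/49778 ≈ 2.0089e-5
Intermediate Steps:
w(P, z) = P/3 + z/P (w(P, z) = z/P + P*(1/3) = z/P + P/3 = P/3 + z/P)
1/(49749 + N(-113, w(1, -15))) = 1/(49749 + 29) = 1/49778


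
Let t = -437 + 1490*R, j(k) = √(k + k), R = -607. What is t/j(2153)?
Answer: -904867*√4306/4306 ≈ -13789.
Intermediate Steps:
j(k) = √2*√k (j(k) = √(2*k) = √2*√k)
t = -904867 (t = -437 + 1490*(-607) = -437 - 904430 = -904867)
t/j(2153) = -904867*√4306/4306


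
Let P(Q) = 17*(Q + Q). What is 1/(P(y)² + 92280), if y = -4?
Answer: 1/110776 ≈ 9.0272e-6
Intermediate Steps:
P(Q) = 34*Q (P(Q) = 17*(2*Q) = 34*Q)
1/(P(y)² + 92280) = 1/((34*(-4))² + 92280) = 1/((-136)² + 92280) = 1/(18496 + 92280) = 1/110776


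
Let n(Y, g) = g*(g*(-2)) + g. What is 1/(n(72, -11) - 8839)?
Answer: -1/9092 ≈ -0.00010999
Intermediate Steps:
n(Y, g) = g - 2*g² (n(Y, g) = g*(-2*g) + g = -2*g² + g = g - 2*g²)
1/(n(72, -11) - 8839) = 1/(-11*(1 - 2*(-11)) - 8839) = 1/(-11*(1 + 22) - 8839) = 1/(-11*23 - 8839) = 1/(-253 - 8839) = 1/(-9092) = -1/9092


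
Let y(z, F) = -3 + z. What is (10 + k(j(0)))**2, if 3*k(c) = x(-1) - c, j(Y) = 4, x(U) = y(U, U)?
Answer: 484/9 ≈ 53.778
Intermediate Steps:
x(U) = -3 + U
k(c) = -4/3 - c/3 (k(c) = ((-3 - 1) - c)/3 = (-4 - c)/3 = -4/3 - c/3)
(10 + k(j(0)))**2 = (10 + (-4/3 - 1/3*4))**2 = (10 + (-4/3 - 4/3))**2 = (10 - 8/3)**2 = (22/3)**2 = 484/9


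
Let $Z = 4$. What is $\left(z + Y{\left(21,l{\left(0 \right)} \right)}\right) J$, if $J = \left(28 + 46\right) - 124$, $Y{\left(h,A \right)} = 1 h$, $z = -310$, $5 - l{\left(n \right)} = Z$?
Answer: $14450$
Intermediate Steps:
$l{\left(n \right)} = 1$ ($l{\left(n \right)} = 5 - 4 = 1$)
$Y{\left(h,A \right)} = h$
$J = -50$ ($J = 74 - 124 = -50$)
$\left(z + Y{\left(21,l{\left(0 \right)} \right)}\right) J = \left(-310 + 21\right) \left(-50\right) = \left(-289\right) \left(-50\right) = 14450$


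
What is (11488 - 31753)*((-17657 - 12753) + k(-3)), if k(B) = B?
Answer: 616319445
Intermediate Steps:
(11488 - 31753)*((-17657 - 12753) + k(-3)) = (11488 - 31753)*((-17657 - 12753) - 3) = -20265*(-30410 - 3) = -20265*(-30413) = 616319445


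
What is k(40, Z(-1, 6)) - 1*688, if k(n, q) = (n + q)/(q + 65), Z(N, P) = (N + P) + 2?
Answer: -49489/72 ≈ -687.35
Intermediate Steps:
Z(N, P) = 2 + N + P
k(n, q) = (n + q)/(65 + q)
k(40, Z(-1, 6)) - 1*688 = (40 + (2 - 1 + 6))/(65 + (2 - 1 + 6)) - 1*688 = (40 + 7)/(65 + 7) - 688 = 47/72 - 688 = -49489/72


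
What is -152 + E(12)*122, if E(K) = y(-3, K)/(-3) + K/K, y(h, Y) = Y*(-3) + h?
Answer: 1556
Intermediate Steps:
y(h, Y) = h - 3*Y (y(h, Y) = -3*Y + h = h - 3*Y)
E(K) = 2 + K (E(K) = (-3 - 3*K)/(-3) + K/K = (-3 - 3*K)*(-1/3) + 1 = (1 + K) + 1 = 2 + K)
-152 + E(12)*122 = -152 + (2 + 12)*122 = -152 + 14*122 = -152 + 1708 = 1556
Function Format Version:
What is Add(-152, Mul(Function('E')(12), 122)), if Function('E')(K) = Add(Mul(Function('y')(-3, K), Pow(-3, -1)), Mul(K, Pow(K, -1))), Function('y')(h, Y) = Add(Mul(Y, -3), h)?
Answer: 1556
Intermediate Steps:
Function('y')(h, Y) = Add(h, Mul(-3, Y)) (Function('y')(h, Y) = Add(Mul(-3, Y), h) = Add(h, Mul(-3, Y)))
Function('E')(K) = Add(2, K) (Function('E')(K) = Add(Mul(Add(-3, Mul(-3, K)), Pow(-3, -1)), Mul(K, Pow(K, -1))) = Add(Mul(Add(-3, Mul(-3, K)), Rational(-1, 3)), 1) = Add(Add(1, K), 1) = Add(2, K))
Add(-152, Mul(Function('E')(12), 122)) = Add(-152, Mul(Add(2, 12), 122)) = Add(-152, Mul(14, 122)) = Add(-152, 1708) = 1556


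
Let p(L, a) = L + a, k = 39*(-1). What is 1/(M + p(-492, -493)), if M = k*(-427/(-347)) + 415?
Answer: -347/214443 ≈ -0.0016181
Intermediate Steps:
k = -39
M = 127352/347 (M = -(-16653)/(-347) + 415 = -(-16653)*(-1)/347 + 415 = -39*427/347 + 415 = -16653/347 + 415 = 127352/347 ≈ 367.01)
1/(M + p(-492, -493)) = 1/(127352/347 + (-492 - 493)) = 1/(127352/347 - 985) = 1/(-214443/347) = -347/214443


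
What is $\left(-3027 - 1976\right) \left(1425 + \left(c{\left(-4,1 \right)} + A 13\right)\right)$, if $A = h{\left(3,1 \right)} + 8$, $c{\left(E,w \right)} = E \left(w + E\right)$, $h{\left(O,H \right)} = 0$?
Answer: $-7709623$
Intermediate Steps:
$c{\left(E,w \right)} = E \left(E + w\right)$
$A = 8$ ($A = 0 + 8 = 8$)
$\left(-3027 - 1976\right) \left(1425 + \left(c{\left(-4,1 \right)} + A 13\right)\right) = \left(-3027 - 1976\right) \left(1425 + \left(- 4 \left(-4 + 1\right) + 8 \cdot 13\right)\right) = - 5003 \left(1425 + \left(\left(-4\right) \left(-3\right) + 104\right)\right) = - 5003 \left(1425 + \left(12 + 104\right)\right) = - 5003 \left(1425 + 116\right) = \left(-5003\right) 1541 = -7709623$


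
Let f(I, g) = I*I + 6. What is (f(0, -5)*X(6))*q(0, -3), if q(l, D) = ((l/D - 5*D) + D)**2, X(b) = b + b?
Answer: 10368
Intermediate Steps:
X(b) = 2*b
q(l, D) = (-4*D + l/D)**2 (q(l, D) = ((l/D - 5*D) + D)**2 = ((-5*D + l/D) + D)**2 = (-4*D + l/D)**2)
f(I, g) = 6 + I**2 (f(I, g) = I**2 + 6 = 6 + I**2)
(f(0, -5)*X(6))*q(0, -3) = ((6 + 0**2)*(2*6))*((-1*0 + 4*(-3)**2)**2/(-3)**2) = ((6 + 0)*12)*((0 + 4*9)**2/9) = (6*12)*((0 + 36)**2/9) = 72*((1/9)*36**2) = 72*((1/9)*1296) = 72*144 = 10368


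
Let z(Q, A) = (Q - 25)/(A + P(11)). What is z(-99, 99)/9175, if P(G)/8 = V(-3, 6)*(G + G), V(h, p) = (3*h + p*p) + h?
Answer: -124/39663525 ≈ -3.1263e-6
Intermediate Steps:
V(h, p) = p² + 4*h (V(h, p) = (3*h + p²) + h = (p² + 3*h) + h = p² + 4*h)
P(G) = 384*G (P(G) = 8*((6² + 4*(-3))*(G + G)) = 8*((36 - 12)*(2*G)) = 8*(24*(2*G)) = 8*(48*G) = 384*G)
z(Q, A) = (-25 + Q)/(4224 + A) (z(Q, A) = (Q - 25)/(A + 384*11) = (-25 + Q)/(A + 4224) = (-25 + Q)/(4224 + A))
z(-99, 99)/9175 = ((-25 - 99)/(4224 + 99))/9175 = (-124/4323)*(1/9175) = ((1/4323)*(-124))*(1/9175) = -124/4323*1/9175 = -124/39663525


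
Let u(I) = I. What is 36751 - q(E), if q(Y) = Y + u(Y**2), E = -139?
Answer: 17569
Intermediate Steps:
q(Y) = Y + Y**2
36751 - q(E) = 36751 - (-139)*(1 - 139) = 36751 - (-139)*(-138) = 36751 - 1*19182 = 36751 - 19182 = 17569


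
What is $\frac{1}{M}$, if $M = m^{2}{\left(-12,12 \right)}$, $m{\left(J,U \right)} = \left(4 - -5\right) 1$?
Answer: $\frac{1}{81} \approx 0.012346$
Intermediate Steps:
$m{\left(J,U \right)} = 9$ ($m{\left(J,U \right)} = \left(4 + 5\right) 1 = 9 \cdot 1 = 9$)
$M = 81$ ($M = 9^{2} = 81$)
$\frac{1}{M} = \frac{1}{81}$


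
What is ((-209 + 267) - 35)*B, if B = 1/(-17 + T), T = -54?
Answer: -23/71 ≈ -0.32394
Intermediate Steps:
B = -1/71 (B = 1/(-17 - 54) = 1/(-71) = -1/71 ≈ -0.014085)
((-209 + 267) - 35)*B = ((-209 + 267) - 35)*(-1/71) = (58 - 35)*(-1/71) = 23*(-1/71) = -23/71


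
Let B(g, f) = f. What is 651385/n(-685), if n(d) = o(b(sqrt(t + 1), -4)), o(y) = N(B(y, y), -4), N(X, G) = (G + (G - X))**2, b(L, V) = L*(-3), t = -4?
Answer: 651385/(8 - 3*I*sqrt(3))**2 ≈ 2910.4 + 6539.7*I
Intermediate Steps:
b(L, V) = -3*L
N(X, G) = (-X + 2*G)**2
o(y) = (-8 - y)**2 (o(y) = (-y + 2*(-4))**2 = (-y - 8)**2 = (-8 - y)**2)
n(d) = (8 - 3*I*sqrt(3))**2 (n(d) = (8 - 3*sqrt(-4 + 1))**2 = (8 - 3*I*sqrt(3))**2)
651385/n(-685) = 651385/(37 - 48*I*sqrt(3))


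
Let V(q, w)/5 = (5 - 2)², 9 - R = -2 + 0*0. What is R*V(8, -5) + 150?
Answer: 645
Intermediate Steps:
R = 11 (R = 9 - (-2 + 0*0) = 9 - (-2 + 0) = 9 - 1*(-2) = 9 + 2 = 11)
V(q, w) = 45 (V(q, w) = 5*(5 - 2)² = 5*3² = 5*9 = 45)
R*V(8, -5) + 150 = 11*45 + 150 = 495 + 150 = 645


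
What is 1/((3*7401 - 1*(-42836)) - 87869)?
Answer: -1/22830 ≈ -4.3802e-5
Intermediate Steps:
1/((3*7401 - 1*(-42836)) - 87869) = 1/((22203 + 42836) - 87869) = 1/(65039 - 87869) = 1/(-22830) = -1/22830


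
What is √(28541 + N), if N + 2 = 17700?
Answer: √46239 ≈ 215.03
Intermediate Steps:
N = 17698 (N = -2 + 17700 = 17698)
√(28541 + N) = √(28541 + 17698) = √46239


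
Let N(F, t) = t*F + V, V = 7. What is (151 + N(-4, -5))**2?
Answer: 31684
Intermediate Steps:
N(F, t) = 7 + F*t (N(F, t) = t*F + 7 = F*t + 7 = 7 + F*t)
(151 + N(-4, -5))**2 = (151 + (7 - 4*(-5)))**2 = (151 + (7 + 20))**2 = (151 + 27)**2 = 178**2 = 31684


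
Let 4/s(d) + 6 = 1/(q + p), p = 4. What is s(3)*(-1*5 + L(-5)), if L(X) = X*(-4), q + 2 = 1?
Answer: -180/17 ≈ -10.588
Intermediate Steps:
q = -1 (q = -2 + 1 = -1)
L(X) = -4*X
s(d) = -12/17 (s(d) = 4/(-6 + 1/(-1 + 4)) = 4/(-6 + 1/3) = 4/(-17/3) = 4*(-3/17) = -12/17)
s(3)*(-1*5 + L(-5)) = -12*(-1*5 - 4*(-5))/17 = -12*(-5 + 20)/17 = -12/17*15 = -180/17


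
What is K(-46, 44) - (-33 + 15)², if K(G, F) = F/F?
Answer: -323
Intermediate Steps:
K(G, F) = 1
K(-46, 44) - (-33 + 15)² = 1 - (-33 + 15)² = 1 - 1*(-18)² = 1 - 1*324 = 1 - 324 = -323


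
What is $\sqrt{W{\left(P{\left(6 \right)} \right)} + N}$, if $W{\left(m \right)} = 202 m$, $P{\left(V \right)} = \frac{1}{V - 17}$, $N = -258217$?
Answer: $\frac{9 i \sqrt{385759}}{11} \approx 508.17 i$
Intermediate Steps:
$P{\left(V \right)} = \frac{1}{-17 + V}$
$\sqrt{W{\left(P{\left(6 \right)} \right)} + N} = \sqrt{\frac{202}{-17 + 6} - 258217} = \sqrt{\frac{202}{-11} - 258217} = \sqrt{202 \left(- \frac{1}{11}\right) - 258217} = \sqrt{- \frac{202}{11} - 258217} = \sqrt{- \frac{2840589}{11}} = \frac{9 i \sqrt{385759}}{11}$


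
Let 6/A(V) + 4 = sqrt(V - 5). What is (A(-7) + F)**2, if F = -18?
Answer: 9*(61*I + 156*sqrt(3))/(I + 4*sqrt(3)) ≈ 355.04 + 27.996*I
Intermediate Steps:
A(V) = 6/(-4 + sqrt(-5 + V)) (A(V) = 6/(-4 + sqrt(V - 5)) = 6/(-4 + sqrt(-5 + V)))
(A(-7) + F)**2 = (6/(-4 + sqrt(-5 - 7)) - 18)**2 = (6/(-4 + sqrt(-12)) - 18)**2 = (6/(-4 + 2*I*sqrt(3)) - 18)**2 = (-18 + 6/(-4 + 2*I*sqrt(3)))**2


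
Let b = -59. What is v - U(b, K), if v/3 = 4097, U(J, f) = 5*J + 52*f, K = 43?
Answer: 10350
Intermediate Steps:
v = 12291 (v = 3*4097 = 12291)
v - U(b, K) = 12291 - (5*(-59) + 52*43) = 12291 - (-295 + 2236) = 12291 - 1*1941 = 12291 - 1941 = 10350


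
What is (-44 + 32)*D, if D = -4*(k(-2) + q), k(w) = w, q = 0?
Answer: -96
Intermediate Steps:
D = 8 (D = -4*(-2 + 0) = -4*(-2) = 8)
(-44 + 32)*D = (-44 + 32)*8 = -12*8 = -96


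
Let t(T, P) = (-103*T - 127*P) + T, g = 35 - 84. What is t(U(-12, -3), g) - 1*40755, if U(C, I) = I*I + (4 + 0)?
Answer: -35858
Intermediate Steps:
U(C, I) = 4 + I² (U(C, I) = I² + 4 = 4 + I²)
g = -49
t(T, P) = -127*P - 102*T (t(T, P) = (-127*P - 103*T) + T = -127*P - 102*T)
t(U(-12, -3), g) - 1*40755 = (-127*(-49) - 102*(4 + (-3)²)) - 1*40755 = (6223 - 102*(4 + 9)) - 40755 = (6223 - 102*13) - 40755 = (6223 - 1326) - 40755 = 4897 - 40755 = -35858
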